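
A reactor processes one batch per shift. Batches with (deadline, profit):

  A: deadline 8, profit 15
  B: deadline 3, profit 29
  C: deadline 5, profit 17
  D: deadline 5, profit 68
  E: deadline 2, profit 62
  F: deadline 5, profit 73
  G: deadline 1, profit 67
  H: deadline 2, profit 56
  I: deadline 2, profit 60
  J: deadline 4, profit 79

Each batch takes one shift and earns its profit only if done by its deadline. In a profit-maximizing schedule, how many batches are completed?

Sort by profit descending; place each in the latest free slot ≤ its deadline.
Profit order: J=79 F=73 D=68 G=67 E=62 I=60 H=56 B=29 C=17 A=15
Assign: J→slot 4, F→slot 5, D→slot 3, G→slot 1, E→slot 2, I skipped, H skipped, B skipped, C skipped, A→slot 8.
Slots: [1:G] [2:E] [3:D] [4:J] [5:F] [8:A]
6 of 10 scheduled.

6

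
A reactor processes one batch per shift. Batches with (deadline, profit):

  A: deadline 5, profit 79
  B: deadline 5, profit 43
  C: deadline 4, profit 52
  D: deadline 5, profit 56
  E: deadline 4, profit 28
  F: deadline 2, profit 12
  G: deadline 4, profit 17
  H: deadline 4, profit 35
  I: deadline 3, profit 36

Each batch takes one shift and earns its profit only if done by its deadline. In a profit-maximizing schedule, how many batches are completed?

By profit: A(d5,79), D(d5,56), C(d4,52), B(d5,43), I(d3,36), H(d4,35), E(d4,28), G(d4,17), F(d2,12)
A→slot 5; D→slot 4; C→slot 3; B→slot 2; I→slot 1; H skipped; E skipped; G skipped; F skipped.
5 of 9 scheduled.

5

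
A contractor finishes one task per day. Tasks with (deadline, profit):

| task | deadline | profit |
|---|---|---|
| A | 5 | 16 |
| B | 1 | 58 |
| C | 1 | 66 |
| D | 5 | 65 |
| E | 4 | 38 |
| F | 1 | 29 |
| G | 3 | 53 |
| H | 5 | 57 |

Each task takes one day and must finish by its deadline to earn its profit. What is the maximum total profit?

Sort by profit descending; place each in the latest free slot ≤ its deadline.
Profit order: C=66 D=65 B=58 H=57 G=53 E=38 F=29 A=16
Assign: C→slot 1, D→slot 5, B skipped, H→slot 4, G→slot 3, E→slot 2, F skipped, A skipped.
Slots: [1:C] [2:E] [3:G] [4:H] [5:D]
Profit = 66 + 38 + 53 + 57 + 65 = 279

279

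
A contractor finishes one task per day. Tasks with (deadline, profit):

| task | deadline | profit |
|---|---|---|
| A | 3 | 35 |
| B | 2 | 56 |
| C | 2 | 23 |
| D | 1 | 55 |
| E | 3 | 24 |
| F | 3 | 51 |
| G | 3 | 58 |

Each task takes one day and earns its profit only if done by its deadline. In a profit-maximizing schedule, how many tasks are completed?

3

Profit order: G=58 B=56 D=55 F=51 A=35 E=24 C=23
Assign: G→slot 3, B→slot 2, D→slot 1, F skipped, A skipped, E skipped, C skipped.
Slots: [1:D] [2:B] [3:G]
3 of 7 scheduled.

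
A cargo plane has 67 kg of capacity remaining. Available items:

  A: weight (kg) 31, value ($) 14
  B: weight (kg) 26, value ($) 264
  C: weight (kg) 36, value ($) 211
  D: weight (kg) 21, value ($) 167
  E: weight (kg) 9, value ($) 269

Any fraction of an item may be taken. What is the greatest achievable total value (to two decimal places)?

Sort by value per unit weight and fill in that order.
Ratios (sorted): E 29.89, B 10.15, D 7.95, C 5.86, A 0.45
take E (9 @ 269); take B (26 @ 264); take D (21 @ 167); take 11/36 of C → 64.47. Capacity used 67/67.
Total value = 764.47

764.47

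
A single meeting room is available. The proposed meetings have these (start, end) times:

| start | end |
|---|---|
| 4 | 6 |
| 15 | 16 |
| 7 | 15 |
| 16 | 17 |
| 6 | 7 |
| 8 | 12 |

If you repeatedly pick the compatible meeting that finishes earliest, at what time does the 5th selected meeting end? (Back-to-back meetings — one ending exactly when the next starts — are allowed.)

By end time: (4,6), (6,7), (8,12), (7,15), (15,16), (16,17).
Pick (4,6); next start ≥ 6 → (6,7); next start ≥ 7 → (8,12); next start ≥ 12 → (15,16); next start ≥ 16 → (16,17).
Selected: (4,6) (6,7) (8,12) (15,16) (16,17)

17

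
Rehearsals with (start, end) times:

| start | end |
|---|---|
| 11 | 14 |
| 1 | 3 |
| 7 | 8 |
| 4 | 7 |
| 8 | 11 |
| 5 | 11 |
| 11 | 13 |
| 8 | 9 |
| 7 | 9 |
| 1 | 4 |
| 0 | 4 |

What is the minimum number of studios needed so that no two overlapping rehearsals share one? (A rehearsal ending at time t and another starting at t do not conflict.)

The answer is the maximum number of intervals overlapping at any instant.
Events (time:±→running): 0:+→1 1:+→2 1:+→3 3:-→2 4:-→1 4:-→0 4:+→1 5:+→2 7:-→1 7:+→2 7:+→3 8:-→2 8:+→3 8:+→4 … peak 4.

4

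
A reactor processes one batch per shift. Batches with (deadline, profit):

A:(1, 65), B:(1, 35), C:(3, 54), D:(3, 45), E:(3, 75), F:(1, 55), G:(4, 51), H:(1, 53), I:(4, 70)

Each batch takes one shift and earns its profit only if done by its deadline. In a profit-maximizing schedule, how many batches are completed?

4

Take jobs in profit order; each goes to the latest open slot no later than its deadline.
Profit order: E=75 I=70 A=65 F=55 C=54 H=53 G=51 D=45 B=35
Assign: E→slot 3, I→slot 4, A→slot 1, F skipped, C→slot 2, H skipped, G skipped, D skipped, B skipped.
Slots: [1:A] [2:C] [3:E] [4:I]
4 of 9 scheduled.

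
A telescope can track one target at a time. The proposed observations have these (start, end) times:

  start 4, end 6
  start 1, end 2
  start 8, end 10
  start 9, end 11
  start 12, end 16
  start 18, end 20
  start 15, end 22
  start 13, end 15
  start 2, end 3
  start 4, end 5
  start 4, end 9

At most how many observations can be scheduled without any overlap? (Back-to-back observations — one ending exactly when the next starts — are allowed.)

Greedy by earliest finish: after sorting by end time, pick each interval compatible with the last pick.
By end time: (1,2), (2,3), (4,5), (4,6), (4,9), (8,10), (9,11), (13,15), (12,16), (18,20), (15,22).
Pick (1,2); next start ≥ 2 → (2,3); next start ≥ 3 → (4,5); next start ≥ 5 → (8,10); next start ≥ 10 → (13,15); next start ≥ 15 → (18,20).
Selected 6 observations.

6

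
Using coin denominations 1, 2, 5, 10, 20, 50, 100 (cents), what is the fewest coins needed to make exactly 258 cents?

Use the largest denomination that fits, subtract, and repeat.
258 − 2×100→58 − 1×50→8 − 1×5→3 − 1×2→1 − 1×1→0
Total coins = 2 + 1 + 1 + 1 + 1 = 6

6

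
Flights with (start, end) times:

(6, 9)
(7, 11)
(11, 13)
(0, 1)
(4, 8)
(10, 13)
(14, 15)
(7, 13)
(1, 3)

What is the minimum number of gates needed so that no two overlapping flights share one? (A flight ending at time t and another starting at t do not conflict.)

The answer is the maximum number of intervals overlapping at any instant.
starts: [0, 1, 4, 6, 7, 7, 10, 11, 14]
ends:   [1, 3, 8, 9, 11, 13, 13, 13, 15]
s0→1 e1→0 s1→1 e3→0 s4→1 s6→2 s7→3 s7→4  — peak 4.

4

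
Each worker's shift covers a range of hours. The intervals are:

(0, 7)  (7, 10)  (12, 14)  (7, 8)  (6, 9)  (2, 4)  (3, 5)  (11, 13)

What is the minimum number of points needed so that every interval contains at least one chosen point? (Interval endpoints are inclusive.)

3

Process intervals by earliest right end; each time one isn't hit yet, stab at its right endpoint.
Sorted: [2,4] [3,5] [0,7] [7,8] [6,9] [7,10] [11,13] [12,14]
{[2,4],[3,5],[0,7]} hit by 4; {[7,8],[6,9],[7,10]} hit by 8; {[11,13],[12,14]} hit by 13.
Points: 4, 8, 13 (3 total).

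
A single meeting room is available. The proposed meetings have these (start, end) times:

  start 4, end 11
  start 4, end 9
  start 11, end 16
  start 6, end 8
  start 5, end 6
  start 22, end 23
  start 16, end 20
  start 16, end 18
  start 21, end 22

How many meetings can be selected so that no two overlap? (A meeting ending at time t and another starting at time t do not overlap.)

Sort by end time and greedily take each interval whose start is ≥ the last chosen end.
Sorted by end: (5,6)  (6,8)  (4,9)  (4,11)  (11,16)  (16,18)  (16,20)  (21,22)  (22,23)
take (5,6); take (6,8); skip (4,11); take (11,16); take (16,18); skip (16,20); take (21,22); take (22,23).
Selected 6 meetings.

6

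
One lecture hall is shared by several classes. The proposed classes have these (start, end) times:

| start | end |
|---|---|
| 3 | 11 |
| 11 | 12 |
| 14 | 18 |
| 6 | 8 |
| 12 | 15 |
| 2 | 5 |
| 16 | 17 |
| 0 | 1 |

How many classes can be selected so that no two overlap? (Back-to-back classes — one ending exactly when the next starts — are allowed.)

Sorted by end: (0,1)  (2,5)  (6,8)  (3,11)  (11,12)  (12,15)  (16,17)  (14,18)
take (0,1); take (2,5); take (6,8); take (11,12); take (12,15); take (16,17); skip (14,18).
Selected 6 classes.

6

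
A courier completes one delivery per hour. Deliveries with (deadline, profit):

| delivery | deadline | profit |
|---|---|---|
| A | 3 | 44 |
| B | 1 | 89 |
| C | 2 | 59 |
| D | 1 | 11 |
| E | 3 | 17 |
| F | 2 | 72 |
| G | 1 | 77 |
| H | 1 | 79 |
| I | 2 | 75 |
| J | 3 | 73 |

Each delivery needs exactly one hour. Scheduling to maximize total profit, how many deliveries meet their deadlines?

3

Sort by profit descending; place each in the latest free slot ≤ its deadline.
By profit: B(d1,89), H(d1,79), G(d1,77), I(d2,75), J(d3,73), F(d2,72), C(d2,59), A(d3,44), E(d3,17), D(d1,11)
B→slot 1; H skipped; G skipped; I→slot 2; J→slot 3; F skipped; C skipped; A skipped; E skipped; D skipped.
3 of 10 scheduled.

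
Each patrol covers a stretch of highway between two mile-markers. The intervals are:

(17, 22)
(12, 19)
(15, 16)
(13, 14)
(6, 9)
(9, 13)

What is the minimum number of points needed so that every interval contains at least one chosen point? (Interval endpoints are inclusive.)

4

Sorted: [6,9] [9,13] [13,14] [15,16] [12,19] [17,22]
{[6,9],[9,13]} hit by 9; {[13,14]} hit by 14; {[15,16],[12,19]} hit by 16; {[17,22]} hit by 22.
Points: 9, 14, 16, 22 (4 total).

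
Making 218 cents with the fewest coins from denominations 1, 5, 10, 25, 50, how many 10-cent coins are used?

1

218 − 4×50→18 − 1×10→8 − 1×5→3 − 3×1→0
Count of 10: 1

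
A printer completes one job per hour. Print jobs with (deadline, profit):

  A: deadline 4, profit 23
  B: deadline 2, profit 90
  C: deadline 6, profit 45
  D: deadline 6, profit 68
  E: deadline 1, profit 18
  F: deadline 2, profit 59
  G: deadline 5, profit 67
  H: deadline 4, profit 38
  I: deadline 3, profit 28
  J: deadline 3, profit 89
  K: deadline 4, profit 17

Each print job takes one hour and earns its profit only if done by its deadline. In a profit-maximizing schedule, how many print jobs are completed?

Take jobs in profit order; each goes to the latest open slot no later than its deadline.
Profit order: B=90 J=89 D=68 G=67 F=59 C=45 H=38 I=28 A=23 E=18 K=17
Assign: B→slot 2, J→slot 3, D→slot 6, G→slot 5, F→slot 1, C→slot 4, H skipped, I skipped, A skipped, E skipped, K skipped.
Slots: [1:F] [2:B] [3:J] [4:C] [5:G] [6:D]
6 of 11 scheduled.

6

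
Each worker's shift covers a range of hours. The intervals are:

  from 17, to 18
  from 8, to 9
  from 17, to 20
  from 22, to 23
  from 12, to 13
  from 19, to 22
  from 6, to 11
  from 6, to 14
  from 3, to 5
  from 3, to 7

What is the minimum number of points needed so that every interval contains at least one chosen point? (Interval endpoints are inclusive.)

Sorted: [3,5] [3,7] [8,9] [6,11] [12,13] [6,14] [17,18] [17,20] [19,22] [22,23]
{[3,5],[3,7]} hit by 5; {[8,9],[6,11]} hit by 9; {[12,13],[6,14]} hit by 13; {[17,18],[17,20]} hit by 18; {[19,22],[22,23]} hit by 22.
Points: 5, 9, 13, 18, 22 (5 total).

5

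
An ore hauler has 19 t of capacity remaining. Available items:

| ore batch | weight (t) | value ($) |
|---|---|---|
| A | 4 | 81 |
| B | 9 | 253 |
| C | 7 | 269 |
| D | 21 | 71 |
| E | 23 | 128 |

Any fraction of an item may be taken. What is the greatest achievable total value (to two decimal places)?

Order: C (269/7=38.43) > B (253/9=28.11) > A (81/4=20.25) > E (128/23=5.57) > D (71/21=3.38)
Fill: take C (7 @ 269) → take B (9 @ 253) → take 3/4 of A → 60.75; 19/19 used.
Total value = 582.75

582.75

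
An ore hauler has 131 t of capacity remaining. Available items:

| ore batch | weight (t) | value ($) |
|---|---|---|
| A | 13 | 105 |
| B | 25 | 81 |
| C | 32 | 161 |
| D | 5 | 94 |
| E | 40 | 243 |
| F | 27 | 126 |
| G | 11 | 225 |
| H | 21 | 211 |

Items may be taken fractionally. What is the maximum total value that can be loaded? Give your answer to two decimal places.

1081.00

Order: G (225/11=20.45) > D (94/5=18.80) > H (211/21=10.05) > A (105/13=8.08) > E (243/40=6.08) > C (161/32=5.03) > F (126/27=4.67) > B (81/25=3.24)
Fill: take G (11 @ 225) → take D (5 @ 94) → take H (21 @ 211) → take A (13 @ 105) → take E (40 @ 243) → take C (32 @ 161) → take 9/27 of F → 42.00; 131/131 used.
Total value = 1081.00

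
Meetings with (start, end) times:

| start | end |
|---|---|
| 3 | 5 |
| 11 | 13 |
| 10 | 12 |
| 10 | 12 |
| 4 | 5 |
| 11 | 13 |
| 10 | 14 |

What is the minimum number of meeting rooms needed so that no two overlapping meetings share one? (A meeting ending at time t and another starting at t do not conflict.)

5

starts: [3, 4, 10, 10, 10, 11, 11]
ends:   [5, 5, 12, 12, 13, 13, 14]
s3→1 s4→2 e5→1 e5→0 s10→1 s10→2 s10→3 s11→4 s11→5  — peak 5.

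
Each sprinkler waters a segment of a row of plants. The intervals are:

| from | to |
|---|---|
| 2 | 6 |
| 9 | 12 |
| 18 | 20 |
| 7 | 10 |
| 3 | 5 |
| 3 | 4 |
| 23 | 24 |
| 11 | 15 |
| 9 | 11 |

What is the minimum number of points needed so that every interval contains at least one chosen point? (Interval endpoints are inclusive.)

5

Sort by right endpoint; whenever an interval is uncovered, place a point at its right end.
Sorted: [3,4] [3,5] [2,6] [7,10] [9,11] [9,12] [11,15] [18,20] [23,24]
{[3,4],[3,5],[2,6]} hit by 4; {[7,10],[9,11],[9,12]} hit by 10; {[11,15]} hit by 15; {[18,20]} hit by 20; {[23,24]} hit by 24.
Points: 4, 10, 15, 20, 24 (5 total).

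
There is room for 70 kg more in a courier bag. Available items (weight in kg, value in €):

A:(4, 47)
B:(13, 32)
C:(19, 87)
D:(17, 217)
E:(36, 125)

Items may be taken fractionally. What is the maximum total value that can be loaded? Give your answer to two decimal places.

Sort by value per unit weight and fill in that order.
Ratios (sorted): D 12.76, A 11.75, C 4.58, E 3.47, B 2.46
take D (17 @ 217); take A (4 @ 47); take C (19 @ 87); take 30/36 of E → 104.17. Capacity used 70/70.
Total value = 455.17

455.17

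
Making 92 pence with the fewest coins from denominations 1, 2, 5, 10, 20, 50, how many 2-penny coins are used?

Use the largest denomination that fits, subtract, and repeat.
92 = 1×50 + 2×20 + 1×2
Count of 2: 1

1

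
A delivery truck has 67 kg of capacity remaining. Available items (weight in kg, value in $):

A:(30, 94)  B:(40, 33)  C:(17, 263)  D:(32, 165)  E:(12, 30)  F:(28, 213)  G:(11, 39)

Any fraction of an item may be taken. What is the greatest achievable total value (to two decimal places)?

Greedy by value/weight ratio, highest first.
Ratios (sorted): C 15.47, F 7.61, D 5.16, G 3.55, A 3.13, E 2.50, B 0.82
take C (17 @ 263); take F (28 @ 213); take 22/32 of D → 113.44. Capacity used 67/67.
Total value = 589.44

589.44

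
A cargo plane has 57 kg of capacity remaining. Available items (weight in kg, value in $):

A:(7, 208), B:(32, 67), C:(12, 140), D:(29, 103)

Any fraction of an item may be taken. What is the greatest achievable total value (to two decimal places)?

469.84

Greedy by value/weight ratio, highest first.
Ratios (sorted): A 29.71, C 11.67, D 3.55, B 2.09
take A (7 @ 208); take C (12 @ 140); take D (29 @ 103); take 9/32 of B → 18.84. Capacity used 57/57.
Total value = 469.84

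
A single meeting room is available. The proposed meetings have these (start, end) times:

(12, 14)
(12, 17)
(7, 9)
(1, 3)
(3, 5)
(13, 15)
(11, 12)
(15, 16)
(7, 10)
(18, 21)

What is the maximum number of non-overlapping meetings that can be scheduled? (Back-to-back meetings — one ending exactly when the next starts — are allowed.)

7

By end time: (1,3), (3,5), (7,9), (7,10), (11,12), (12,14), (13,15), (15,16), (12,17), (18,21).
Pick (1,3); next start ≥ 3 → (3,5); next start ≥ 5 → (7,9); next start ≥ 9 → (11,12); next start ≥ 12 → (12,14); next start ≥ 14 → (15,16); next start ≥ 16 → (18,21).
Selected 7 meetings.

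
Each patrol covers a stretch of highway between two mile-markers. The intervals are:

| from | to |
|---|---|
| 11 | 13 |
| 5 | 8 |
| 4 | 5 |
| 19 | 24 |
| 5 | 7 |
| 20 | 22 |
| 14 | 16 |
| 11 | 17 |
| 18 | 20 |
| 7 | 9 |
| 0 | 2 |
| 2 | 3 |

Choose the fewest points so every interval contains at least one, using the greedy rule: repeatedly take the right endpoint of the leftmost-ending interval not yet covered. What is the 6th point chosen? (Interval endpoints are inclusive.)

By right end: [0,2]  [2,3]  [4,5]  [5,7]  [5,8]  [7,9]  [11,13]  [14,16]  [11,17]  [18,20]  [20,22]  [19,24]
[0,2] uncovered → point at 2; [4,5] uncovered → point at 5; [7,9] uncovered → point at 9; [11,13] uncovered → point at 13; [14,16] uncovered → point at 16; [18,20] uncovered → point at 20.
Points: 2, 5, 9, 13, 16, 20 (6 total).

20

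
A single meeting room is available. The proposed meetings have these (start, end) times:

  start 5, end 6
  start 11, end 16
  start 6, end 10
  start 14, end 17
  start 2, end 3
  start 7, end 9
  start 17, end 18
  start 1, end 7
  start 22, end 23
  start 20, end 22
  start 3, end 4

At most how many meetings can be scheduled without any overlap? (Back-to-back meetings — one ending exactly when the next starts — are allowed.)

8

Greedy by earliest finish: after sorting by end time, pick each interval compatible with the last pick.
Sorted by end: (2,3)  (3,4)  (5,6)  (1,7)  (7,9)  (6,10)  (11,16)  (14,17)  (17,18)  (20,22)  (22,23)
take (2,3); take (3,4); take (5,6); take (7,9); take (11,16); take (17,18); take (20,22); take (22,23).
Selected 8 meetings.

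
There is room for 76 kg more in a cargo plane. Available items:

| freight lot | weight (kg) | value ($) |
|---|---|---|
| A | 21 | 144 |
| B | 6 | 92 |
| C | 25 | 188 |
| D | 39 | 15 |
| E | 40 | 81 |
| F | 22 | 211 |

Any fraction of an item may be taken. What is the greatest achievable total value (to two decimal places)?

639.05

Sort by value per unit weight and fill in that order.
Order: B (92/6=15.33) > F (211/22=9.59) > C (188/25=7.52) > A (144/21=6.86) > E (81/40=2.02) > D (15/39=0.38)
Fill: take B (6 @ 92) → take F (22 @ 211) → take C (25 @ 188) → take A (21 @ 144) → take 2/40 of E → 4.05; 76/76 used.
Total value = 639.05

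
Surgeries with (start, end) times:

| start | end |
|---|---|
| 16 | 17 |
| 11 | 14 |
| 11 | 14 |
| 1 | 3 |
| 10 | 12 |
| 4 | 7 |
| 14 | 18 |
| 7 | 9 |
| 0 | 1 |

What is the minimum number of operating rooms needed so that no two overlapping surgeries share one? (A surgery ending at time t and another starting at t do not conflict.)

3

Count concurrent intervals with a sweep; the peak is the room count.
starts: [0, 1, 4, 7, 10, 11, 11, 14, 16]
ends:   [1, 3, 7, 9, 12, 14, 14, 17, 18]
s0→1 e1→0 s1→1 e3→0 s4→1 e7→0 s7→1 e9→0 s10→1 s11→2 s11→3  — peak 3.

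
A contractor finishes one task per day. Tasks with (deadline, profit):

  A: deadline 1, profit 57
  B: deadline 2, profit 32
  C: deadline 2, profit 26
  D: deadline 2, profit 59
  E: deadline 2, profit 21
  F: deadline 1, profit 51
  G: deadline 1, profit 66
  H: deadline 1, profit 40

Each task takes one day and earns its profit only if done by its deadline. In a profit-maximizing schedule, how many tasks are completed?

Profit order: G=66 D=59 A=57 F=51 H=40 B=32 C=26 E=21
Assign: G→slot 1, D→slot 2, A skipped, F skipped, H skipped, B skipped, C skipped, E skipped.
Slots: [1:G] [2:D]
2 of 8 scheduled.

2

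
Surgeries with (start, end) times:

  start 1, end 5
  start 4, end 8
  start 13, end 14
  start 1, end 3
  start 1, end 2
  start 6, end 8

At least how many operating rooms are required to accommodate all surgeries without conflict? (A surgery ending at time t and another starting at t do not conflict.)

3

starts: [1, 1, 1, 4, 6, 13]
ends:   [2, 3, 5, 8, 8, 14]
s1→1 s1→2 s1→3  — peak 3.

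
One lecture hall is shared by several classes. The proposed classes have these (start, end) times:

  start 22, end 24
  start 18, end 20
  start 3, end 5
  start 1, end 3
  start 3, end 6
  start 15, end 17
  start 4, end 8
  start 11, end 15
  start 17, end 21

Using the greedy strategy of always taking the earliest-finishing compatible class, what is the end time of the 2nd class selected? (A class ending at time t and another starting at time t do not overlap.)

By end time: (1,3), (3,5), (3,6), (4,8), (11,15), (15,17), (18,20), (17,21), (22,24).
Pick (1,3); next start ≥ 3 → (3,5); next start ≥ 5 → (11,15); next start ≥ 15 → (15,17); next start ≥ 17 → (18,20); next start ≥ 20 → (22,24).
Selected: (1,3) (3,5) (11,15) (15,17) (18,20) (22,24)

5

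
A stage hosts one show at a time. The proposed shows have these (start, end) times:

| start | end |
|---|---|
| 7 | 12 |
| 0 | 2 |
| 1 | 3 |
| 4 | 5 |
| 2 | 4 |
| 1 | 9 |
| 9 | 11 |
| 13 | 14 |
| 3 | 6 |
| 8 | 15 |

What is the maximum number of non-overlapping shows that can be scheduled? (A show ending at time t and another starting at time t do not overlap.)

By end time: (0,2), (1,3), (2,4), (4,5), (3,6), (1,9), (9,11), (7,12), (13,14), (8,15).
Pick (0,2); next start ≥ 2 → (2,4); next start ≥ 4 → (4,5); next start ≥ 5 → (9,11); next start ≥ 11 → (13,14).
Selected 5 shows.

5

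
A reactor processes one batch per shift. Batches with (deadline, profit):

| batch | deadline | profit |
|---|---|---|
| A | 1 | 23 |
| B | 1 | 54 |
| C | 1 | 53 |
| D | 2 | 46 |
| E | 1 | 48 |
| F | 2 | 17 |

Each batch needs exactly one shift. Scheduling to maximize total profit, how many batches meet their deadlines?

2

Profit order: B=54 C=53 E=48 D=46 A=23 F=17
Assign: B→slot 1, C skipped, E skipped, D→slot 2, A skipped, F skipped.
Slots: [1:B] [2:D]
2 of 6 scheduled.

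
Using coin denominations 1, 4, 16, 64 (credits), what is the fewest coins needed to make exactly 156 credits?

Greedy: take as many of the largest coin as possible, then repeat with the remainder.
156 = 2×64 + 1×16 + 3×4
Total coins = 2 + 1 + 3 = 6

6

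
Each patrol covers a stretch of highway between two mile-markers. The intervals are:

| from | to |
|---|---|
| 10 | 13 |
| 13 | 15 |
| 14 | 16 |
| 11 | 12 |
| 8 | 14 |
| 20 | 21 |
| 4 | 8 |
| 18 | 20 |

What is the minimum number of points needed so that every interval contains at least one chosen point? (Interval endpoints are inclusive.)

4

Sorted: [4,8] [11,12] [10,13] [8,14] [13,15] [14,16] [18,20] [20,21]
{[4,8]} hit by 8; {[11,12],[10,13],[8,14]} hit by 12; {[13,15],[14,16]} hit by 15; {[18,20],[20,21]} hit by 20.
Points: 8, 12, 15, 20 (4 total).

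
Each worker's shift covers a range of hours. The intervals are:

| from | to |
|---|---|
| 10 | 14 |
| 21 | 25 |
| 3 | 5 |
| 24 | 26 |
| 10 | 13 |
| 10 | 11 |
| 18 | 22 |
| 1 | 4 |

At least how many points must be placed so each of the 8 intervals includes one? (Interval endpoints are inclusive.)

4

Process intervals by earliest right end; each time one isn't hit yet, stab at its right endpoint.
By right end: [1,4]  [3,5]  [10,11]  [10,13]  [10,14]  [18,22]  [21,25]  [24,26]
[1,4] uncovered → point at 4; [10,11] uncovered → point at 11; [18,22] uncovered → point at 22; [24,26] uncovered → point at 26.
Points: 4, 11, 22, 26 (4 total).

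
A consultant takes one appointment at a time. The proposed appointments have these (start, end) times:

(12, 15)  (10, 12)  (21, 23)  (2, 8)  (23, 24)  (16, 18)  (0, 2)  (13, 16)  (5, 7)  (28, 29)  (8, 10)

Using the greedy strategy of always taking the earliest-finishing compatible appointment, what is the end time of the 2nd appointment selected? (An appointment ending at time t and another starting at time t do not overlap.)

7

Sort by end time and greedily take each interval whose start is ≥ the last chosen end.
By end time: (0,2), (5,7), (2,8), (8,10), (10,12), (12,15), (13,16), (16,18), (21,23), (23,24), (28,29).
Pick (0,2); next start ≥ 2 → (5,7); next start ≥ 7 → (8,10); next start ≥ 10 → (10,12); next start ≥ 12 → (12,15); next start ≥ 15 → (16,18); next start ≥ 18 → (21,23); next start ≥ 23 → (23,24); next start ≥ 24 → (28,29).
Selected: (0,2) (5,7) (8,10) (10,12) (12,15) (16,18) (21,23) (23,24) (28,29)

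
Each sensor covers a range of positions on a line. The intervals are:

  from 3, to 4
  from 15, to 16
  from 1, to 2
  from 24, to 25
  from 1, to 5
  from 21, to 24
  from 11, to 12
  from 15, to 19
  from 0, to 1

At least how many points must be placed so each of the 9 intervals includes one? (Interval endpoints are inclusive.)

5

By right end: [0,1]  [1,2]  [3,4]  [1,5]  [11,12]  [15,16]  [15,19]  [21,24]  [24,25]
[0,1] uncovered → point at 1; [3,4] uncovered → point at 4; [11,12] uncovered → point at 12; [15,16] uncovered → point at 16; [21,24] uncovered → point at 24.
Points: 1, 4, 12, 16, 24 (5 total).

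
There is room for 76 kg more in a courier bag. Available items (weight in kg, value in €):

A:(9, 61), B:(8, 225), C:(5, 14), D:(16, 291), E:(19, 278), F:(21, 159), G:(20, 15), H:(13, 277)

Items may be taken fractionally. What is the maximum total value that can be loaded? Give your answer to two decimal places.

1222.43

Sort by value per unit weight and fill in that order.
Order: B (225/8=28.12) > H (277/13=21.31) > D (291/16=18.19) > E (278/19=14.63) > F (159/21=7.57) > A (61/9=6.78) > C (14/5=2.80) > G (15/20=0.75)
Fill: take B (8 @ 225) → take H (13 @ 277) → take D (16 @ 291) → take E (19 @ 278) → take 20/21 of F → 151.43; 76/76 used.
Total value = 1222.43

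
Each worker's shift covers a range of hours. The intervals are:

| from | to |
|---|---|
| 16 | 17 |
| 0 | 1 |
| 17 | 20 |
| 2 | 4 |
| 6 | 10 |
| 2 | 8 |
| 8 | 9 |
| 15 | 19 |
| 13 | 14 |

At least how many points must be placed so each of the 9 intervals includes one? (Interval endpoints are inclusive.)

Sort by right endpoint; whenever an interval is uncovered, place a point at its right end.
By right end: [0,1]  [2,4]  [2,8]  [8,9]  [6,10]  [13,14]  [16,17]  [15,19]  [17,20]
[0,1] uncovered → point at 1; [2,4] uncovered → point at 4; [8,9] uncovered → point at 9; [13,14] uncovered → point at 14; [16,17] uncovered → point at 17.
Points: 1, 4, 9, 14, 17 (5 total).

5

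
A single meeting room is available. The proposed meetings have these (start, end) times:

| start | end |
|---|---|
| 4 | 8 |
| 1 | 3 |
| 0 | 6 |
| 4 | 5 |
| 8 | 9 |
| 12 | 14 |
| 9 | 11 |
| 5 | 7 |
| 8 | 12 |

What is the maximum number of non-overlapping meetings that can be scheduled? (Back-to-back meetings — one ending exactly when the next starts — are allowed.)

By end time: (1,3), (4,5), (0,6), (5,7), (4,8), (8,9), (9,11), (8,12), (12,14).
Pick (1,3); next start ≥ 3 → (4,5); next start ≥ 5 → (5,7); next start ≥ 7 → (8,9); next start ≥ 9 → (9,11); next start ≥ 11 → (12,14).
Selected 6 meetings.

6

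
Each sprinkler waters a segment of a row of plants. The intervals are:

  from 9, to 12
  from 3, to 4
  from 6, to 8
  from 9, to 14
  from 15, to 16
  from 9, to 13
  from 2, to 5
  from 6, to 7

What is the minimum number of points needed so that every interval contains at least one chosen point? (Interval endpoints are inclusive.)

Sorted: [3,4] [2,5] [6,7] [6,8] [9,12] [9,13] [9,14] [15,16]
{[3,4],[2,5]} hit by 4; {[6,7],[6,8]} hit by 7; {[9,12],[9,13],[9,14]} hit by 12; {[15,16]} hit by 16.
Points: 4, 7, 12, 16 (4 total).

4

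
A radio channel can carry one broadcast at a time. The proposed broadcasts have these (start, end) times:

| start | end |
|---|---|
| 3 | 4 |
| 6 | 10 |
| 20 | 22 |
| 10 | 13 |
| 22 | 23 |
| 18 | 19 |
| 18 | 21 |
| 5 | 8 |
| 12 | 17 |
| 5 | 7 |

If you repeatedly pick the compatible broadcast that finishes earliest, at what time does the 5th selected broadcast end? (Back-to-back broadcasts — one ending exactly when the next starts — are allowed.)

22

By end time: (3,4), (5,7), (5,8), (6,10), (10,13), (12,17), (18,19), (18,21), (20,22), (22,23).
Pick (3,4); next start ≥ 4 → (5,7); next start ≥ 7 → (10,13); next start ≥ 13 → (18,19); next start ≥ 19 → (20,22); next start ≥ 22 → (22,23).
Selected: (3,4) (5,7) (10,13) (18,19) (20,22) (22,23)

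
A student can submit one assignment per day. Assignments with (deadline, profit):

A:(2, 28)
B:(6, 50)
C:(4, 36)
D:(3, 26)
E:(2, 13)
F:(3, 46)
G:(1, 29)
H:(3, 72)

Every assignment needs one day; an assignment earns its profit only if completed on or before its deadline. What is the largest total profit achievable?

Take jobs in profit order; each goes to the latest open slot no later than its deadline.
Profit order: H=72 B=50 F=46 C=36 G=29 A=28 D=26 E=13
Assign: H→slot 3, B→slot 6, F→slot 2, C→slot 4, G→slot 1, A skipped, D skipped, E skipped.
Slots: [1:G] [2:F] [3:H] [4:C] [6:B]
Profit = 29 + 46 + 72 + 36 + 50 = 233

233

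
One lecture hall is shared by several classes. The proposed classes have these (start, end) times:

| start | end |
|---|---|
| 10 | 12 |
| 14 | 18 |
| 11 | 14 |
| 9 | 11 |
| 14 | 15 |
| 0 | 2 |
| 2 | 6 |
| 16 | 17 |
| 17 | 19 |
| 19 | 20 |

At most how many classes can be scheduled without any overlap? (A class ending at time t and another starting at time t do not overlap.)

8

Greedy by earliest finish: after sorting by end time, pick each interval compatible with the last pick.
By end time: (0,2), (2,6), (9,11), (10,12), (11,14), (14,15), (16,17), (14,18), (17,19), (19,20).
Pick (0,2); next start ≥ 2 → (2,6); next start ≥ 6 → (9,11); next start ≥ 11 → (11,14); next start ≥ 14 → (14,15); next start ≥ 15 → (16,17); next start ≥ 17 → (17,19); next start ≥ 19 → (19,20).
Selected 8 classes.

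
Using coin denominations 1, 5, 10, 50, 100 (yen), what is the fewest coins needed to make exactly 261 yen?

5

261 = 2×100 + 1×50 + 1×10 + 1×1
Total coins = 2 + 1 + 1 + 1 = 5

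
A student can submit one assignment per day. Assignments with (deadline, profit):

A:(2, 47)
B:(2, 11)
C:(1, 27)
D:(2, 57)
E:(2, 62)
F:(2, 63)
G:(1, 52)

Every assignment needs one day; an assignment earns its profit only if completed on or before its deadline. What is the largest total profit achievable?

Take jobs in profit order; each goes to the latest open slot no later than its deadline.
By profit: F(d2,63), E(d2,62), D(d2,57), G(d1,52), A(d2,47), C(d1,27), B(d2,11)
F→slot 2; E→slot 1; D skipped; G skipped; A skipped; C skipped; B skipped.
Profit = 62 + 63 = 125

125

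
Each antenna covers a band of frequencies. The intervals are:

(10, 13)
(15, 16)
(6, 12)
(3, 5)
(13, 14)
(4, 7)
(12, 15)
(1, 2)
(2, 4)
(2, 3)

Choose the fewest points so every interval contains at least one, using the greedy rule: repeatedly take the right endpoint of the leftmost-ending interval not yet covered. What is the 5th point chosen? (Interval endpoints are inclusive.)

Sorted: [1,2] [2,3] [2,4] [3,5] [4,7] [6,12] [10,13] [13,14] [12,15] [15,16]
{[1,2],[2,3],[2,4]} hit by 2; {[3,5],[4,7]} hit by 5; {[6,12],[10,13]} hit by 12; {[13,14],[12,15]} hit by 14; {[15,16]} hit by 16.
Points: 2, 5, 12, 14, 16 (5 total).

16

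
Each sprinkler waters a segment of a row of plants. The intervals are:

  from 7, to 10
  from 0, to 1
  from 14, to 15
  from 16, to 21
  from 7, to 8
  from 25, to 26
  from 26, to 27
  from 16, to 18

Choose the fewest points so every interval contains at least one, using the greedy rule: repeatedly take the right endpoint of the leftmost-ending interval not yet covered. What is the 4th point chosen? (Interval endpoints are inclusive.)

By right end: [0,1]  [7,8]  [7,10]  [14,15]  [16,18]  [16,21]  [25,26]  [26,27]
[0,1] uncovered → point at 1; [7,8] uncovered → point at 8; [14,15] uncovered → point at 15; [16,18] uncovered → point at 18; [25,26] uncovered → point at 26.
Points: 1, 8, 15, 18, 26 (5 total).

18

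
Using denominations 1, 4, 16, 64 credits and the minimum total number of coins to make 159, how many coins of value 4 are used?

159 = 2×64 + 1×16 + 3×4 + 3×1
Count of 4: 3

3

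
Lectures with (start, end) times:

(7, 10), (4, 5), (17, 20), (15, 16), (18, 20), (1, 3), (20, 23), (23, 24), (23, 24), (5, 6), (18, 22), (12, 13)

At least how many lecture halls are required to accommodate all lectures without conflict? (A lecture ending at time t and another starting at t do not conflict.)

3

Events (time:±→running): 1:+→1 3:-→0 4:+→1 5:-→0 5:+→1 6:-→0 7:+→1 10:-→0 12:+→1 13:-→0 15:+→1 16:-→0 17:+→1 18:+→2 18:+→3 … peak 3.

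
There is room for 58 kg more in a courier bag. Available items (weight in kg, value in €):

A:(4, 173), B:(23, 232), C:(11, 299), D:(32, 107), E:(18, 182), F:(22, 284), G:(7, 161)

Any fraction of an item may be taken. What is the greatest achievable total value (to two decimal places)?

Ratios (sorted): A 43.25, C 27.18, G 23.00, F 12.91, E 10.11, B 10.09, D 3.34
take A (4 @ 173); take C (11 @ 299); take G (7 @ 161); take F (22 @ 284); take 14/18 of E → 141.56. Capacity used 58/58.
Total value = 1058.56

1058.56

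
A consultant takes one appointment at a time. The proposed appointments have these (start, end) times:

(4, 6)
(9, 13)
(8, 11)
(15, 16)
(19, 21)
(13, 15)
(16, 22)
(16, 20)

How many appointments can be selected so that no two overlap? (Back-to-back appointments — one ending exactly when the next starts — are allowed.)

5

Sort by end time and greedily take each interval whose start is ≥ the last chosen end.
Sorted by end: (4,6)  (8,11)  (9,13)  (13,15)  (15,16)  (16,20)  (19,21)  (16,22)
take (4,6); take (8,11); take (13,15); take (15,16); take (16,20); skip (16,22).
Selected 5 appointments.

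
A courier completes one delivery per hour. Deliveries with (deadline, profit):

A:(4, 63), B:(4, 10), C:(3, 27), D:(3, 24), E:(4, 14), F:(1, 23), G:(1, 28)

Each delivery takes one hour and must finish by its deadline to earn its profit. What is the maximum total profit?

Sort by profit descending; place each in the latest free slot ≤ its deadline.
Profit order: A=63 G=28 C=27 D=24 F=23 E=14 B=10
Assign: A→slot 4, G→slot 1, C→slot 3, D→slot 2, F skipped, E skipped, B skipped.
Slots: [1:G] [2:D] [3:C] [4:A]
Profit = 28 + 24 + 27 + 63 = 142

142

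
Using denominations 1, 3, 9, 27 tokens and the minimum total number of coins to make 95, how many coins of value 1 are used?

2

Greedy: take as many of the largest coin as possible, then repeat with the remainder.
95 − 3×27→14 − 1×9→5 − 1×3→2 − 2×1→0
Count of 1: 2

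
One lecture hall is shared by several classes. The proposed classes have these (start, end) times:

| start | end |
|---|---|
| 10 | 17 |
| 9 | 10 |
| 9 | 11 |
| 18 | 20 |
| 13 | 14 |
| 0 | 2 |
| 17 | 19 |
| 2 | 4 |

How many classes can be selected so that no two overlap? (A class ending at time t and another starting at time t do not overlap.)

5

Sort by end time and greedily take each interval whose start is ≥ the last chosen end.
Sorted by end: (0,2)  (2,4)  (9,10)  (9,11)  (13,14)  (10,17)  (17,19)  (18,20)
take (0,2); take (2,4); take (9,10); take (13,14); skip (10,17); take (17,19); skip (18,20).
Selected 5 classes.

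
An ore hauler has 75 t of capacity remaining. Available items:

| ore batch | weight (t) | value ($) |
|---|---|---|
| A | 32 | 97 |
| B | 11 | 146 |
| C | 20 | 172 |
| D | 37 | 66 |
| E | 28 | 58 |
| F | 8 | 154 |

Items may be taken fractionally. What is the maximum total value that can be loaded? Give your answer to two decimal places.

577.29

Sort by value per unit weight and fill in that order.
Ratios (sorted): F 19.25, B 13.27, C 8.60, A 3.03, E 2.07, D 1.78
take F (8 @ 154); take B (11 @ 146); take C (20 @ 172); take A (32 @ 97); take 4/28 of E → 8.29. Capacity used 75/75.
Total value = 577.29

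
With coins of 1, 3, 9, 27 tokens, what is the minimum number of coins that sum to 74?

Greedy: take as many of the largest coin as possible, then repeat with the remainder.
74 = 2×27 + 2×9 + 2×1
Total coins = 2 + 2 + 2 = 6

6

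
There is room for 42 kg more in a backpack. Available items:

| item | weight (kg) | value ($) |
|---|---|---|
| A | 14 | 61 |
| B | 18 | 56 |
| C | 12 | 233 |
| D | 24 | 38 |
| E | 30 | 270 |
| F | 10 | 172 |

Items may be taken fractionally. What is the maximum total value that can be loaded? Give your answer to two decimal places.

585.00

Greedy by value/weight ratio, highest first.
Ratios (sorted): C 19.42, F 17.20, E 9.00, A 4.36, B 3.11, D 1.58
take C (12 @ 233); take F (10 @ 172); take 20/30 of E → 180.00. Capacity used 42/42.
Total value = 585.00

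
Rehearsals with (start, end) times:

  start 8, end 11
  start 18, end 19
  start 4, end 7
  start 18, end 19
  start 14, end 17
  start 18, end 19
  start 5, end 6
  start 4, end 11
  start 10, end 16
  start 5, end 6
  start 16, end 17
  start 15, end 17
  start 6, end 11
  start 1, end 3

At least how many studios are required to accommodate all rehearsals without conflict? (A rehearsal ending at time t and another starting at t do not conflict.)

4

The answer is the maximum number of intervals overlapping at any instant.
starts: [1, 4, 4, 5, 5, 6, 8, 10, 14, 15, 16, 18, 18, 18]
ends:   [3, 6, 6, 7, 11, 11, 11, 16, 17, 17, 17, 19, 19, 19]
s1→1 e3→0 s4→1 s4→2 s5→3 s5→4  — peak 4.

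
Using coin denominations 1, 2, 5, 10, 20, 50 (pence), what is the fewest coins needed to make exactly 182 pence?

6

Greedy: take as many of the largest coin as possible, then repeat with the remainder.
182 − 3×50→32 − 1×20→12 − 1×10→2 − 1×2→0
Total coins = 3 + 1 + 1 + 1 = 6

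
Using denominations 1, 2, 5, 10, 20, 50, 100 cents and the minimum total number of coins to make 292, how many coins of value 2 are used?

1

Greedy: take as many of the largest coin as possible, then repeat with the remainder.
292 − 2×100→92 − 1×50→42 − 2×20→2 − 1×2→0
Count of 2: 1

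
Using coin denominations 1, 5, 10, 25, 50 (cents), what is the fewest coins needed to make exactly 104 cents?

104 − 2×50→4 − 4×1→0
Total coins = 2 + 4 = 6

6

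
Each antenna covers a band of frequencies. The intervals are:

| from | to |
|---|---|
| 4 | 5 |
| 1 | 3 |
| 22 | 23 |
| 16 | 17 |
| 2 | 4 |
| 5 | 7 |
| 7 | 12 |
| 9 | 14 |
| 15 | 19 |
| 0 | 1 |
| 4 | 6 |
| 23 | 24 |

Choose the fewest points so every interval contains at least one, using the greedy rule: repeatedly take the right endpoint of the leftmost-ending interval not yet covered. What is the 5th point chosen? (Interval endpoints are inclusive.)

17

Sort by right endpoint; whenever an interval is uncovered, place a point at its right end.
Sorted: [0,1] [1,3] [2,4] [4,5] [4,6] [5,7] [7,12] [9,14] [16,17] [15,19] [22,23] [23,24]
{[0,1],[1,3]} hit by 1; {[2,4],[4,5],[4,6]} hit by 4; {[5,7],[7,12]} hit by 7; {[9,14]} hit by 14; {[16,17],[15,19]} hit by 17; {[22,23],[23,24]} hit by 23.
Points: 1, 4, 7, 14, 17, 23 (6 total).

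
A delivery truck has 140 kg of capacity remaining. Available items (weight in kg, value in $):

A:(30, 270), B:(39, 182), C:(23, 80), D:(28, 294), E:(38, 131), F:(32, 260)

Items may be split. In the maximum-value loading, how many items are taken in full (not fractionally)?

Sort by value per unit weight and fill in that order.
Order: D (294/28=10.50) > A (270/30=9.00) > F (260/32=8.12) > B (182/39=4.67) > C (80/23=3.48) > E (131/38=3.45)
Fill: take D (28 @ 294) → take A (30 @ 270) → take F (32 @ 260) → take B (39 @ 182) → take 11/23 of C → 38.26; 140/140 used.
4 item(s) taken whole; one partial (take 11/23 of C).

4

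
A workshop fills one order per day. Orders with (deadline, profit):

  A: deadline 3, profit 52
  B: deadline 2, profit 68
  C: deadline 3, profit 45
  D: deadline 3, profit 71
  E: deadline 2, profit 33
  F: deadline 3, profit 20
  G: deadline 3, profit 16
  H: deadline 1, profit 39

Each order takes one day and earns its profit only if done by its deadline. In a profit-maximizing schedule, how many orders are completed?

Take jobs in profit order; each goes to the latest open slot no later than its deadline.
Profit order: D=71 B=68 A=52 C=45 H=39 E=33 F=20 G=16
Assign: D→slot 3, B→slot 2, A→slot 1, C skipped, H skipped, E skipped, F skipped, G skipped.
Slots: [1:A] [2:B] [3:D]
3 of 8 scheduled.

3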